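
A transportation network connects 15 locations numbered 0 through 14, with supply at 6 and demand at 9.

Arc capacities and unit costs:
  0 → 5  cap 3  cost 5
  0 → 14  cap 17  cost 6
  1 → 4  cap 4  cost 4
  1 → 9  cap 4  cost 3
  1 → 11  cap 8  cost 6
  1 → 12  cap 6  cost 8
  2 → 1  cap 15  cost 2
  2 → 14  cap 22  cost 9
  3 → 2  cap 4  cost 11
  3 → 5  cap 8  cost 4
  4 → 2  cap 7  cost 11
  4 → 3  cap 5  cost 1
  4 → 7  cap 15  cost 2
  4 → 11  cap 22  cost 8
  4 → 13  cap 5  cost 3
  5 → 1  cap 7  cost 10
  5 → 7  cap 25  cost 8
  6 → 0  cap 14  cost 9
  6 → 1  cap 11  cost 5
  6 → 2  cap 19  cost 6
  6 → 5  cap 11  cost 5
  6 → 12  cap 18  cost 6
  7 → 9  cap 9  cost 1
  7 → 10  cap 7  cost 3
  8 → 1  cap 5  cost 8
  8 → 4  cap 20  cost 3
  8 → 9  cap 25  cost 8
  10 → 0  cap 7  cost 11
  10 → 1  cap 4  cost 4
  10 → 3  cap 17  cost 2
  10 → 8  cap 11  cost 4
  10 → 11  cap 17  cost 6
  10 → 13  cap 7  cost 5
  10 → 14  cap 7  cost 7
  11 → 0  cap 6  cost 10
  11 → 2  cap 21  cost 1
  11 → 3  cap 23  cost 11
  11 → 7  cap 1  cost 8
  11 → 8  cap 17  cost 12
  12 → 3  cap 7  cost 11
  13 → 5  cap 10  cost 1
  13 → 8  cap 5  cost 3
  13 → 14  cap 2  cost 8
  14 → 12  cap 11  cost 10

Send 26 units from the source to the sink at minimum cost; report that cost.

Minimum cost for 26 units: 535

shortest-cost path #1: 6→1→9 push 4 @ unit cost 8 (adds 32)
shortest-cost path #2: 6→1→4→7→9 push 4 @ unit cost 12 (adds 48)
shortest-cost path #3: 6→5→7→9 push 5 @ unit cost 14 (adds 70)
shortest-cost path #4: 6→5→7→4→13→8→9 push 4 @ unit cost 25 (adds 100)
shortest-cost path #5: 6→5→7→10→8→9 push 2 @ unit cost 28 (adds 56)
shortest-cost path #6: 6→1→11→8→9 push 3 @ unit cost 31 (adds 93)
shortest-cost path #7: 6→2→1→11→8→9 push 4 @ unit cost 34 (adds 136)
total cost = 535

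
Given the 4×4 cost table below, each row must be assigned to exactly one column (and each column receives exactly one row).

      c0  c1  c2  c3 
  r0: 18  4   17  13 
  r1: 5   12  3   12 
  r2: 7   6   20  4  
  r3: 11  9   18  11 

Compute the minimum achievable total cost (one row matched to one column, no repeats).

optimal assignment: row0→col1 (cost 4), row1→col2 (cost 3), row2→col3 (cost 4), row3→col0 (cost 11)
total = 4 + 3 + 4 + 11 = 22

Minimum assignment cost: 22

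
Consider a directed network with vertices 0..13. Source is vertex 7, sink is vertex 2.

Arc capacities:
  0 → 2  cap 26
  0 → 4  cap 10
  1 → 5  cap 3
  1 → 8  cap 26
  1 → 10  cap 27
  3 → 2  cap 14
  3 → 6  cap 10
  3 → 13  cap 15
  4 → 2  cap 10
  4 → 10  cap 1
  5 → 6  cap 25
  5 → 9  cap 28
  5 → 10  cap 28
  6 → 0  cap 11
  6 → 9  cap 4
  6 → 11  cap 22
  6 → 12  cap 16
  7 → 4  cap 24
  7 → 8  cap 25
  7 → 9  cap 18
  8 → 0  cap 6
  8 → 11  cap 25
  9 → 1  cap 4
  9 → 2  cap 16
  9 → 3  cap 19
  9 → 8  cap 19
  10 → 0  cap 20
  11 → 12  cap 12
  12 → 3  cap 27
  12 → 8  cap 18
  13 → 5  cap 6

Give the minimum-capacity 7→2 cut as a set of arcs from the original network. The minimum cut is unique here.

augment #1: 7→4→2 push 10
augment #2: 7→9→2 push 16
augment #3: 7→8→0→2 push 6
augment #4: 7→9→3→2 push 2
augment #5: 7→4→10→0→2 push 1
augment #6: 7→8→11→12→3→2 push 12
max flow = 47; residual-reachable set from 7 gives S-side
cut edges (S→T): {(4,2), (4,10), (7,9), (8,0), (11,12)} total cap 47

Min-cut arcs: {(4,2), (4,10), (7,9), (8,0), (11,12)} (total capacity 47)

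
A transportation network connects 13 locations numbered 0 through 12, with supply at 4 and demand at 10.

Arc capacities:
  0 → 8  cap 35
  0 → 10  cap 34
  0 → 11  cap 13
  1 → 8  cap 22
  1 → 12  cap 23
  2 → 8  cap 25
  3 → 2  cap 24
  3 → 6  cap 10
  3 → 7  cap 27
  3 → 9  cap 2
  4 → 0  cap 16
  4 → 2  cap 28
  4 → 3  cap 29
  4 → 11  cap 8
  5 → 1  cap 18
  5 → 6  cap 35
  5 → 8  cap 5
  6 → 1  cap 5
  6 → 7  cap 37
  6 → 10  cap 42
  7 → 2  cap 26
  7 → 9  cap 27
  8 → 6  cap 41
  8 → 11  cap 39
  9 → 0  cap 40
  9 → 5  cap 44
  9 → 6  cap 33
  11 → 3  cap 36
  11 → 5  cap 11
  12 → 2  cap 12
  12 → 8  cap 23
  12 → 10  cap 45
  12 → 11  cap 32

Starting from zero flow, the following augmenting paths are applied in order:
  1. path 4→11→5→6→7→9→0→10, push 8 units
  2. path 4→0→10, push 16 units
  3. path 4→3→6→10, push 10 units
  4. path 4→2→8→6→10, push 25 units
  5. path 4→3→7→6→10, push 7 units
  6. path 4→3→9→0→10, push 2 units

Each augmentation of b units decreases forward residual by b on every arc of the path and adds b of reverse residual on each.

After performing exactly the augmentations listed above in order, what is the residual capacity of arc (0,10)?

Residual capacity of (0,10): 8

after path 1 (4→11→5→6→7→9→0→10, push 8): res(0,10)=26
after path 2 (4→0→10, push 16): res(0,10)=10
after path 3 (4→3→6→10, push 10): res(0,10)=10
after path 4 (4→2→8→6→10, push 25): res(0,10)=10
after path 5 (4→3→7→6→10, push 7): res(0,10)=10
after path 6 (4→3→9→0→10, push 2): res(0,10)=8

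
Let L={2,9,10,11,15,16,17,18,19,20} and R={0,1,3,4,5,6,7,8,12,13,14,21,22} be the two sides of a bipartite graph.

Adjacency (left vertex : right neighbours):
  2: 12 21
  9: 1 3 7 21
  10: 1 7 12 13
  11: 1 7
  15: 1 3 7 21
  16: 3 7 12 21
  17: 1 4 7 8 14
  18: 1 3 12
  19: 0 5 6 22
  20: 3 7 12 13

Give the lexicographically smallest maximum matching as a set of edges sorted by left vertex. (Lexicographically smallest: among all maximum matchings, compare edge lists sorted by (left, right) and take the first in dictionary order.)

|M| = 8 (so the lex-smallest maximum matching has 8 edges)
process left vertices in ascending order; for each, take the smallest-labelled available neighbour that still permits 8 edges overall, or leave it unmatched if none does
lex-smallest matching: {2-12, 9-1, 10-7, 15-3, 16-21, 17-4, 19-0, 20-13}

Lex-smallest maximum matching: {(2,12), (9,1), (10,7), (15,3), (16,21), (17,4), (19,0), (20,13)}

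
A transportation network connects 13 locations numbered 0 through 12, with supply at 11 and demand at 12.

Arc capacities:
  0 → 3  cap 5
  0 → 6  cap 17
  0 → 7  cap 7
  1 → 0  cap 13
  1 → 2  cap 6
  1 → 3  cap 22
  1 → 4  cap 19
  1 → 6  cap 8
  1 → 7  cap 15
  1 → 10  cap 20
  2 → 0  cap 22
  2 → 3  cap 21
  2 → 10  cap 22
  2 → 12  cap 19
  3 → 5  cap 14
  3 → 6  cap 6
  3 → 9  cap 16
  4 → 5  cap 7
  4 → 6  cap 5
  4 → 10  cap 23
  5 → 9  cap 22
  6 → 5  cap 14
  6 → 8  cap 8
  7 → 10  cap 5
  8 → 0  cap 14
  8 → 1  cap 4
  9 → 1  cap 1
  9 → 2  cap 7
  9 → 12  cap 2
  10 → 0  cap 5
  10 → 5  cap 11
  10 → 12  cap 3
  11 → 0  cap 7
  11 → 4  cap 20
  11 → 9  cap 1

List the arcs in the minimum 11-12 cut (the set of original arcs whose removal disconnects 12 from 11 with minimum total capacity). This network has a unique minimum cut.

Min-cut arcs: {(8,1), (9,1), (9,2), (9,12), (10,12)} (total capacity 17)

augment #1: 11→9→12 push 1
augment #2: 11→4→10→12 push 3
augment #3: 11→0→3→9→12 push 1
augment #4: 11→0→3→9→2→12 push 4
augment #5: 11→4→5→9→2→12 push 3
augment #6: 11→0→6→8→1→2→12 push 2
augment #7: 11→4→5→9→1→2→12 push 1
augment #8: 11→4→6→8→1→2→12 push 2
max flow = 17; residual-reachable set from 11 gives S-side
cut edges (S→T): {(8,1), (9,1), (9,2), (9,12), (10,12)} total cap 17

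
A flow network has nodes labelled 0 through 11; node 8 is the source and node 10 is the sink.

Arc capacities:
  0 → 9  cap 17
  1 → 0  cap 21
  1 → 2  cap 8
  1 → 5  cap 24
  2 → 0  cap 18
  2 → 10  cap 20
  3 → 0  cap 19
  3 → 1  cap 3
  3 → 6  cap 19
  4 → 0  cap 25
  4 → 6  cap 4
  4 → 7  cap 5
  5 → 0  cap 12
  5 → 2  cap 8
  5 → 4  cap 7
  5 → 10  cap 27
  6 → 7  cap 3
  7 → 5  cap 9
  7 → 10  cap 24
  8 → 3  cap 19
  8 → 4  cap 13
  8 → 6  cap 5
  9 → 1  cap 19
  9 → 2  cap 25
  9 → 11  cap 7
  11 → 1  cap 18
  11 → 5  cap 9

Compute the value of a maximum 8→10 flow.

augment #1: 8→4→7→10 bottleneck 5, total now 5
augment #2: 8→6→7→10 bottleneck 3, total now 8
augment #3: 8→3→1→2→10 bottleneck 3, total now 11
augment #4: 8→3→0→9→2→10 bottleneck 16, total now 27
augment #5: 8→4→0→9→2→10 bottleneck 1, total now 28

Maximum flow value: 28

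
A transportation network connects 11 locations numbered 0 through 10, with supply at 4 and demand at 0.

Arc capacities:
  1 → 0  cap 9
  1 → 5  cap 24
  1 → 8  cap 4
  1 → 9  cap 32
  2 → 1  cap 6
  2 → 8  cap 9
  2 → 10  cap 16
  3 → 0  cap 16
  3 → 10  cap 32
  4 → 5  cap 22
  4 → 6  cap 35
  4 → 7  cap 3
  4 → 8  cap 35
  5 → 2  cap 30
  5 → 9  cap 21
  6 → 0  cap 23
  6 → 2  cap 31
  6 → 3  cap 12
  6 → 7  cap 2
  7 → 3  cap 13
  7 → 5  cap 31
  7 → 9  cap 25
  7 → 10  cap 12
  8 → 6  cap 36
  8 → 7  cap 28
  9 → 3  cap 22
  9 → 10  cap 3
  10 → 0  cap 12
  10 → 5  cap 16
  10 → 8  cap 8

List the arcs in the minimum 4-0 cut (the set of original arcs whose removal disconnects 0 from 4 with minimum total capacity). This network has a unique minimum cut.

Min-cut arcs: {(2,1), (3,0), (6,0), (10,0)} (total capacity 57)

augment #1: 4→6→0 push 23
augment #2: 4→6→3→0 push 12
augment #3: 4→7→3→0 push 3
augment #4: 4→5→2→1→0 push 6
augment #5: 4→5→2→10→0 push 12
augment #6: 4→5→9→3→0 push 1
max flow = 57; residual-reachable set from 4 gives S-side
cut edges (S→T): {(2,1), (3,0), (6,0), (10,0)} total cap 57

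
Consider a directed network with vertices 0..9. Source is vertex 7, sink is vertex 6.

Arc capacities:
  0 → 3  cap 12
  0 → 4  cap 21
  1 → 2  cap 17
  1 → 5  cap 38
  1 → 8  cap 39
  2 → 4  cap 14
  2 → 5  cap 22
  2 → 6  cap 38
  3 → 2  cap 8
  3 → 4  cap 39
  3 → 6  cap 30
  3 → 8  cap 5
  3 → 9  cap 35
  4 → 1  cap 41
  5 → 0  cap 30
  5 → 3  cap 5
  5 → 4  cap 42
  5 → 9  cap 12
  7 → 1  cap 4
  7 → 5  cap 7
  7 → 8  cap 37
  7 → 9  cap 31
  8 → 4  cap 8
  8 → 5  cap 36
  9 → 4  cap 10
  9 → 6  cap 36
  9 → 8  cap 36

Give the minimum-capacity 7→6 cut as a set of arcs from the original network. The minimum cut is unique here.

augment #1: 7→9→6 push 31
augment #2: 7→1→2→6 push 4
augment #3: 7→5→3→6 push 5
augment #4: 7→5→9→6 push 2
augment #5: 7→8→5→9→6 push 3
augment #6: 7→8→4→1→2→6 push 8
augment #7: 7→8→5→0→3→6 push 12
augment #8: 7→8→5→4→1→2→6 push 5
max flow = 70; residual-reachable set from 7 gives S-side
cut edges (S→T): {(0,3), (1,2), (5,3), (9,6)} total cap 70

Min-cut arcs: {(0,3), (1,2), (5,3), (9,6)} (total capacity 70)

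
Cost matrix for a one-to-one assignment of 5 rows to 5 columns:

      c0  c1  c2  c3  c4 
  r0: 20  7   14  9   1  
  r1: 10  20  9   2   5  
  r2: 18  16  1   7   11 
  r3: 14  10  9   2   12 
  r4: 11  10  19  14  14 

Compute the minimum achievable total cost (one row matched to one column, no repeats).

Minimum assignment cost: 24

optimal assignment: row0→col4 (cost 1), row1→col0 (cost 10), row2→col2 (cost 1), row3→col3 (cost 2), row4→col1 (cost 10)
total = 1 + 10 + 1 + 2 + 10 = 24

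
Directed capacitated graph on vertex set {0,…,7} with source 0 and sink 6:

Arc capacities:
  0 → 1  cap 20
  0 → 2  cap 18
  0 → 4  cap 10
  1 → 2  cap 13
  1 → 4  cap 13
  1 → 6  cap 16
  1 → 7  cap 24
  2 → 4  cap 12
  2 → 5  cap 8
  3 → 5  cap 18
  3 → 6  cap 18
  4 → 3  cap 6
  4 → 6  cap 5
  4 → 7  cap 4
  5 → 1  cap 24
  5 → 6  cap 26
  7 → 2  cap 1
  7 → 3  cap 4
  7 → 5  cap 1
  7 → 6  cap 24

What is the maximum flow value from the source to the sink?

Maximum flow value: 43

augment #1: 0→1→6 bottleneck 16, total now 16
augment #2: 0→4→6 bottleneck 5, total now 21
augment #3: 0→1→7→6 bottleneck 4, total now 25
augment #4: 0→2→5→6 bottleneck 8, total now 33
augment #5: 0→4→3→6 bottleneck 5, total now 38
augment #6: 0→2→4→3→6 bottleneck 1, total now 39
augment #7: 0→2→4→7→6 bottleneck 4, total now 43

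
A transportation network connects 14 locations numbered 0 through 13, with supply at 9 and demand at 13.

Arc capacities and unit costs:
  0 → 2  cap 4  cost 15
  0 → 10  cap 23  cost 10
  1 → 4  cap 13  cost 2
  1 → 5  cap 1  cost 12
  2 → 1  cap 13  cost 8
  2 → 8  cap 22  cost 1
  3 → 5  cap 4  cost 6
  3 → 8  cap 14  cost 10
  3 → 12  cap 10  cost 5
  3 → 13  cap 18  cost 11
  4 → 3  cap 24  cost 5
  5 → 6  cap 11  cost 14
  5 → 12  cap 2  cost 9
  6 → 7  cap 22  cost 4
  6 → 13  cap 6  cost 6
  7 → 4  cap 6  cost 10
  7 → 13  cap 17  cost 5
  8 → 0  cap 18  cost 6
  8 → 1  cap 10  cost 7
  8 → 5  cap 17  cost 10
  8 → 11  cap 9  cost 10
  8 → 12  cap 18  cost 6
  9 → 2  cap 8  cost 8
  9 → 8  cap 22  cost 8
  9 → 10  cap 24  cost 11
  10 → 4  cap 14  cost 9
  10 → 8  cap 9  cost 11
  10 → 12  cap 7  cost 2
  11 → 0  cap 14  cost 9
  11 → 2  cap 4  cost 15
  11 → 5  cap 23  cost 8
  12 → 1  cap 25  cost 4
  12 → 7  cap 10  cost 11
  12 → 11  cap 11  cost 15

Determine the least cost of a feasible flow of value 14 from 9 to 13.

shortest-cost path #1: 9→10→12→7→13 push 7 @ unit cost 29 (adds 203)
shortest-cost path #2: 9→8→12→7→13 push 3 @ unit cost 30 (adds 90)
shortest-cost path #3: 9→8→1→4→3→13 push 4 @ unit cost 33 (adds 132)
total cost = 425

Minimum cost for 14 units: 425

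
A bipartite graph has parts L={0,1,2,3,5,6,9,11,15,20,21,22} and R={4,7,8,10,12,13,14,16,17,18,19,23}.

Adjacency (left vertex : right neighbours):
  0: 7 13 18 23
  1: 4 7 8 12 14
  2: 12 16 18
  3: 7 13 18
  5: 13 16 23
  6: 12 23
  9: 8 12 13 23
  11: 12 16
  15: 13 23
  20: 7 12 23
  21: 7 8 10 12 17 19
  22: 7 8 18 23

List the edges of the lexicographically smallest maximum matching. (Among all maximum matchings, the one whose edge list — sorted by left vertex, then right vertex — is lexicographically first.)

|M| = 9 (so the lex-smallest maximum matching has 9 edges)
process left vertices in ascending order; for each, take the smallest-labelled available neighbour that still permits 9 edges overall, or leave it unmatched if none does
lex-smallest matching: {0-7, 1-4, 2-12, 3-13, 5-16, 6-23, 9-8, 21-10, 22-18}

Lex-smallest maximum matching: {(0,7), (1,4), (2,12), (3,13), (5,16), (6,23), (9,8), (21,10), (22,18)}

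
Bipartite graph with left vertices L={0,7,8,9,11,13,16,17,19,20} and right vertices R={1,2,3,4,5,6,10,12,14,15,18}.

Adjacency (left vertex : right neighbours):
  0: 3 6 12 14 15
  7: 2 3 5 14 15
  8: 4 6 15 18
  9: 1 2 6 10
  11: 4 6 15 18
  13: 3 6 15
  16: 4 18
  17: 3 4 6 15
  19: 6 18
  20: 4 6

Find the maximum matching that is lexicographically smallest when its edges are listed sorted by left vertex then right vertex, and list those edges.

Lex-smallest maximum matching: {(0,12), (7,2), (8,4), (9,1), (11,6), (13,3), (16,18), (17,15)}

|M| = 8 (so the lex-smallest maximum matching has 8 edges)
process left vertices in ascending order; for each, take the smallest-labelled available neighbour that still permits 8 edges overall, or leave it unmatched if none does
lex-smallest matching: {0-12, 7-2, 8-4, 9-1, 11-6, 13-3, 16-18, 17-15}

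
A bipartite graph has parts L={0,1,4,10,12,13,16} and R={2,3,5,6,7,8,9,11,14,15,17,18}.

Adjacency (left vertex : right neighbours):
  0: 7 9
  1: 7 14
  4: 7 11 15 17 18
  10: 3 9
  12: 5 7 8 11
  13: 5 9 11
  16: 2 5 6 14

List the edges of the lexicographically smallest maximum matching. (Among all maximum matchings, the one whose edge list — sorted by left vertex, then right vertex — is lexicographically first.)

Lex-smallest maximum matching: {(0,7), (1,14), (4,11), (10,3), (12,5), (13,9), (16,2)}

|M| = 7 (so the lex-smallest maximum matching has 7 edges)
process left vertices in ascending order; for each, take the smallest-labelled available neighbour that still permits 7 edges overall, or leave it unmatched if none does
lex-smallest matching: {0-7, 1-14, 4-11, 10-3, 12-5, 13-9, 16-2}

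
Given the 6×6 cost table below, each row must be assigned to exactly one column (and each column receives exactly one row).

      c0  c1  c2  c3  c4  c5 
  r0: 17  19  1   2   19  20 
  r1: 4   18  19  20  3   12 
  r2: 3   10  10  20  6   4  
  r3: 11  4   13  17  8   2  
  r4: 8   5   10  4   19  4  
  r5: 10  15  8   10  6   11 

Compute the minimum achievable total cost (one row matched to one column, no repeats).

Minimum assignment cost: 23

one of 2 optimal assignments: row0→col2 (cost 1), row1→col0 (cost 4), row2→col5 (cost 4), row3→col1 (cost 4), row4→col3 (cost 4), row5→col4 (cost 6)
total = 1 + 4 + 4 + 4 + 4 + 6 = 23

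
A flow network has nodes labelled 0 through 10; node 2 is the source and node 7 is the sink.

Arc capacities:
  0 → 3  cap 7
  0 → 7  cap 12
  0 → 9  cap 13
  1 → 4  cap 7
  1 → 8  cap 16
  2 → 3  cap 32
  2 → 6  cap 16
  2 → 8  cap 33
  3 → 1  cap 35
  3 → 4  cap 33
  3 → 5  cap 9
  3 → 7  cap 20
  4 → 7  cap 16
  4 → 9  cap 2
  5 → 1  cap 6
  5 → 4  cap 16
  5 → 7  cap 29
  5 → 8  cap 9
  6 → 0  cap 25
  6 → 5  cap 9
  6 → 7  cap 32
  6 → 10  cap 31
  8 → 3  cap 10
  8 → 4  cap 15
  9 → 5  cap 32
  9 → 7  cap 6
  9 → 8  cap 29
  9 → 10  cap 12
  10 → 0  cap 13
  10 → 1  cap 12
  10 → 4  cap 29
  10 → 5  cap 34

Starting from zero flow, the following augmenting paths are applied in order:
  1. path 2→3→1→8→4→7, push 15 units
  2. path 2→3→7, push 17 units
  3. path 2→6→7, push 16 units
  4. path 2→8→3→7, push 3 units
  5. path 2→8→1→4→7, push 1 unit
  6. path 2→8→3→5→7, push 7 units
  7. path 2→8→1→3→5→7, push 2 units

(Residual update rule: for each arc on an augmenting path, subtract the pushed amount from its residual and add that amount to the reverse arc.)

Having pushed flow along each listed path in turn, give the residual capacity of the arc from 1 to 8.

Residual capacity of (1,8): 4

after path 1 (2→3→1→8→4→7, push 15): res(1,8)=1
after path 2 (2→3→7, push 17): res(1,8)=1
after path 3 (2→6→7, push 16): res(1,8)=1
after path 4 (2→8→3→7, push 3): res(1,8)=1
after path 5 (2→8→1→4→7, push 1): res(1,8)=2
after path 6 (2→8→3→5→7, push 7): res(1,8)=2
after path 7 (2→8→1→3→5→7, push 2): res(1,8)=4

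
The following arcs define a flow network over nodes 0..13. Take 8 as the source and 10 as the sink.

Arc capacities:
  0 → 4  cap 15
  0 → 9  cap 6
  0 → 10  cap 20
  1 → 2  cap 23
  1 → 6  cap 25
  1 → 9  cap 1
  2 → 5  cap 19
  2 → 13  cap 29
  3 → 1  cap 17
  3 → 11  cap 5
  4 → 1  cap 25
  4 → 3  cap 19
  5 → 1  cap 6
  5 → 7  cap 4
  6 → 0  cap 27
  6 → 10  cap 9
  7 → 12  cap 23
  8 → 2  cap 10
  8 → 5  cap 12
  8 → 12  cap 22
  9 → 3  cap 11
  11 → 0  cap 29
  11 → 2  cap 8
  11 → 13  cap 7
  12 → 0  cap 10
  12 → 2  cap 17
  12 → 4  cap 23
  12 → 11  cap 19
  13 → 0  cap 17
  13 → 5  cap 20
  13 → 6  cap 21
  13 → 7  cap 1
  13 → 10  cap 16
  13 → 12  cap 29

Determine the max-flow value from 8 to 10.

augment #1: 8→2→13→10 bottleneck 10, total now 10
augment #2: 8→12→0→10 bottleneck 10, total now 20
augment #3: 8→5→1→6→10 bottleneck 6, total now 26
augment #4: 8→12→2→13→10 bottleneck 6, total now 32
augment #5: 8→12→11→0→10 bottleneck 6, total now 38
augment #6: 8→5→7→12→11→0→10 bottleneck 4, total now 42

Maximum flow value: 42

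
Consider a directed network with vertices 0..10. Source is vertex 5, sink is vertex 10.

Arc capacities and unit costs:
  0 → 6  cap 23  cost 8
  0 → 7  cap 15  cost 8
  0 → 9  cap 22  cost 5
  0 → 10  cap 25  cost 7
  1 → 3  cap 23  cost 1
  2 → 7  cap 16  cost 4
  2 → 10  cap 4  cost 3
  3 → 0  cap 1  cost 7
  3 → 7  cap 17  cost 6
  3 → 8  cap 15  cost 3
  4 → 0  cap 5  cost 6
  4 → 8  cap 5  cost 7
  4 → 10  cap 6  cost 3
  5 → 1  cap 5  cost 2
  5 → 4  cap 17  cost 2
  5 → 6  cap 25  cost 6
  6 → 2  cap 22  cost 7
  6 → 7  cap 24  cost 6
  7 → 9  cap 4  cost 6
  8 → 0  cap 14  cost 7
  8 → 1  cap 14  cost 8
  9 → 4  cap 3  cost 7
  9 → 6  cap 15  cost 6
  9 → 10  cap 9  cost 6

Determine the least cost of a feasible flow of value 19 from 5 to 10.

shortest-cost path #1: 5→4→10 push 6 @ unit cost 5 (adds 30)
shortest-cost path #2: 5→4→0→10 push 5 @ unit cost 15 (adds 75)
shortest-cost path #3: 5→6→2→10 push 4 @ unit cost 16 (adds 64)
shortest-cost path #4: 5→1→3→0→10 push 1 @ unit cost 17 (adds 17)
shortest-cost path #5: 5→1→3→8→0→10 push 3 @ unit cost 20 (adds 60)
total cost = 246

Minimum cost for 19 units: 246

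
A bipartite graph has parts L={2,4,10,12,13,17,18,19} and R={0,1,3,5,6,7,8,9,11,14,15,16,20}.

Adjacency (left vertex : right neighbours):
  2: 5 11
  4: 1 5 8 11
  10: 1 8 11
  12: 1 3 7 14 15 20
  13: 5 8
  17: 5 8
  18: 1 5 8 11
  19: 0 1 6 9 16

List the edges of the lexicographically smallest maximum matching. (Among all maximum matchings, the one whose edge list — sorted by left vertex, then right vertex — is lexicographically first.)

|M| = 6 (so the lex-smallest maximum matching has 6 edges)
process left vertices in ascending order; for each, take the smallest-labelled available neighbour that still permits 6 edges overall, or leave it unmatched if none does
lex-smallest matching: {2-5, 4-1, 10-8, 12-3, 18-11, 19-0}

Lex-smallest maximum matching: {(2,5), (4,1), (10,8), (12,3), (18,11), (19,0)}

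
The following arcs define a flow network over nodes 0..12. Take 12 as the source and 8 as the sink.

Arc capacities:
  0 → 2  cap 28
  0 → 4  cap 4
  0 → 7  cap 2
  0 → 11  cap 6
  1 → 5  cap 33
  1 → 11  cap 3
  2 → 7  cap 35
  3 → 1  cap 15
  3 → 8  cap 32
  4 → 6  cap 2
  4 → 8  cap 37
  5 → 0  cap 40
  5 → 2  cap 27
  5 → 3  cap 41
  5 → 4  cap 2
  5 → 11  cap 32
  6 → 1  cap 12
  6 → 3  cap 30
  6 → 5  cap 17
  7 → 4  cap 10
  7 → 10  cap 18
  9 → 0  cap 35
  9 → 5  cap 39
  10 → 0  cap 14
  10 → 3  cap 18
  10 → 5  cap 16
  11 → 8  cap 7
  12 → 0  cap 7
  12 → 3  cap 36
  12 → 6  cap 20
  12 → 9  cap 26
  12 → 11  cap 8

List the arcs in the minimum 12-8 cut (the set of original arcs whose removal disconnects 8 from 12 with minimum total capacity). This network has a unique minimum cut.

Min-cut arcs: {(0,4), (3,8), (5,4), (7,4), (11,8)} (total capacity 55)

augment #1: 12→3→8 push 32
augment #2: 12→11→8 push 7
augment #3: 12→0→4→8 push 4
augment #4: 12→0→7→4→8 push 2
augment #5: 12→6→5→4→8 push 2
augment #6: 12→0→2→7→4→8 push 1
augment #7: 12→6→5→2→7→4→8 push 7
max flow = 55; residual-reachable set from 12 gives S-side
cut edges (S→T): {(0,4), (3,8), (5,4), (7,4), (11,8)} total cap 55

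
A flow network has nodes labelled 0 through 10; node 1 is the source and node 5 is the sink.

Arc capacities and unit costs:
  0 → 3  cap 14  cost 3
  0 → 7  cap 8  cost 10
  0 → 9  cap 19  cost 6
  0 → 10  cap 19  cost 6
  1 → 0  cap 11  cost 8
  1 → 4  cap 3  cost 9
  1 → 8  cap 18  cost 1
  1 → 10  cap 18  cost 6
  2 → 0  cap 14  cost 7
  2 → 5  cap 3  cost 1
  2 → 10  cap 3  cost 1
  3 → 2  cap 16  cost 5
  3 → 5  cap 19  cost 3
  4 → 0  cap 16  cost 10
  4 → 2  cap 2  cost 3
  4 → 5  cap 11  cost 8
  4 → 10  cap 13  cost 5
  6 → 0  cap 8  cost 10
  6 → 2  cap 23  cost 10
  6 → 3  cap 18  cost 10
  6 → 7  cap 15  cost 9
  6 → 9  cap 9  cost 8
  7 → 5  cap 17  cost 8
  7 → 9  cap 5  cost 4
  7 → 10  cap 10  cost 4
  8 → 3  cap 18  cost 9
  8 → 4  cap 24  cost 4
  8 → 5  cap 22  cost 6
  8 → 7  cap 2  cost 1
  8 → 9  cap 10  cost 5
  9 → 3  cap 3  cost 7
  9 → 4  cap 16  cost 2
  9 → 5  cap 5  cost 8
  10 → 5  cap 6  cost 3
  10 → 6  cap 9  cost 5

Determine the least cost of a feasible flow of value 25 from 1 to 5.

Minimum cost for 25 units: 193

shortest-cost path #1: 1→8→5 push 18 @ unit cost 7 (adds 126)
shortest-cost path #2: 1→10→5 push 6 @ unit cost 9 (adds 54)
shortest-cost path #3: 1→4→2→5 push 1 @ unit cost 13 (adds 13)
total cost = 193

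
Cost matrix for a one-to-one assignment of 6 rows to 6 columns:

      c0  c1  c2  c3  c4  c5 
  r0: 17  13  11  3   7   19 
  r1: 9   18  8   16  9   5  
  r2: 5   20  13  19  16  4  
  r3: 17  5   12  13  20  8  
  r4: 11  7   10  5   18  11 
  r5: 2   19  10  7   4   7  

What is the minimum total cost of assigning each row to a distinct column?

optimal assignment: row0→col4 (cost 7), row1→col2 (cost 8), row2→col5 (cost 4), row3→col1 (cost 5), row4→col3 (cost 5), row5→col0 (cost 2)
total = 7 + 8 + 4 + 5 + 5 + 2 = 31

Minimum assignment cost: 31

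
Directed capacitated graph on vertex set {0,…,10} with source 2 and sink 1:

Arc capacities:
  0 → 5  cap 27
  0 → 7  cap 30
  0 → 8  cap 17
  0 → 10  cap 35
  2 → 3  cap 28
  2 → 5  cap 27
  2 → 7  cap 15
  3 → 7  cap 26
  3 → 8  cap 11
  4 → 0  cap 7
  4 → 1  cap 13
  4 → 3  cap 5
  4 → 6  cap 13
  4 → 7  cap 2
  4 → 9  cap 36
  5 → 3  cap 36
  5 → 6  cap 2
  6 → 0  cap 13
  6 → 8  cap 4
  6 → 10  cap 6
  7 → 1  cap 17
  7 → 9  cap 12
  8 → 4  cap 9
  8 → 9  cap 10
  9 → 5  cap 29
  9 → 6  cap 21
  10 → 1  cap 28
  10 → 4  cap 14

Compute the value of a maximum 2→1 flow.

augment #1: 2→7→1 bottleneck 15, total now 15
augment #2: 2→3→7→1 bottleneck 2, total now 17
augment #3: 2→3→8→4→1 bottleneck 9, total now 26
augment #4: 2→5→6→10→1 bottleneck 2, total now 28
augment #5: 2→3→7→9→6→10→1 bottleneck 4, total now 32
augment #6: 2→3→7→9→6→0→10→1 bottleneck 8, total now 40
augment #7: 2→3→8→9→6→0→10→1 bottleneck 2, total now 42

Maximum flow value: 42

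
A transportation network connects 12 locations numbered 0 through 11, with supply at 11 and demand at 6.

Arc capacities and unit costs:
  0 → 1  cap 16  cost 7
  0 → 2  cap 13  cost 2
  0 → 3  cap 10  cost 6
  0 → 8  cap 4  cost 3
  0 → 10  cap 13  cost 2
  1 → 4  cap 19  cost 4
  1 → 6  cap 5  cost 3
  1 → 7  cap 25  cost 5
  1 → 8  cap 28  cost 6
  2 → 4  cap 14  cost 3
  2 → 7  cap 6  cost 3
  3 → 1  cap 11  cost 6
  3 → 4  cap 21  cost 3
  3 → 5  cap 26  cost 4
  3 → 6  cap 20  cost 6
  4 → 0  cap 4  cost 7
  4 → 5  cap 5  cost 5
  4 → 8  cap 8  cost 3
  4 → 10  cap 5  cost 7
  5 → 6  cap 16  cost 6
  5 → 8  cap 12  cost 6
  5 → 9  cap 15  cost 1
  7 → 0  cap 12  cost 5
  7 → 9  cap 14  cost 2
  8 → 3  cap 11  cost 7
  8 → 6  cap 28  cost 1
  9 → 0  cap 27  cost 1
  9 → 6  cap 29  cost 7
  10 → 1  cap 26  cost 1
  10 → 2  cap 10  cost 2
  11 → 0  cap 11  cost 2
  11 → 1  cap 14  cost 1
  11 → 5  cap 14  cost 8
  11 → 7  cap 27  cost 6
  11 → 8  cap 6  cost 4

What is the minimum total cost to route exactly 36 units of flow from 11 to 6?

shortest-cost path #1: 11→1→6 push 5 @ unit cost 4 (adds 20)
shortest-cost path #2: 11→8→6 push 6 @ unit cost 5 (adds 30)
shortest-cost path #3: 11→0→8→6 push 4 @ unit cost 6 (adds 24)
shortest-cost path #4: 11→1→8→6 push 9 @ unit cost 8 (adds 72)
shortest-cost path #5: 11→0→2→4→8→6 push 7 @ unit cost 11 (adds 77)
shortest-cost path #6: 11→5→6 push 5 @ unit cost 14 (adds 70)
total cost = 293

Minimum cost for 36 units: 293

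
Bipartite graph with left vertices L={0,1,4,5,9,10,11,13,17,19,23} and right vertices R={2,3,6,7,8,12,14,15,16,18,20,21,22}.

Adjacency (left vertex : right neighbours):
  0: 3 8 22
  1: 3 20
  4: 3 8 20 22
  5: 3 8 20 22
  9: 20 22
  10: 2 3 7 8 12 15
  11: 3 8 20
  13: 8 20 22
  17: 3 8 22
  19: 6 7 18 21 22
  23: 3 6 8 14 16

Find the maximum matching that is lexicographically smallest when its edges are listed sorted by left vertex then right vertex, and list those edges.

Lex-smallest maximum matching: {(0,3), (1,20), (4,8), (5,22), (10,2), (19,6), (23,14)}

|M| = 7 (so the lex-smallest maximum matching has 7 edges)
process left vertices in ascending order; for each, take the smallest-labelled available neighbour that still permits 7 edges overall, or leave it unmatched if none does
lex-smallest matching: {0-3, 1-20, 4-8, 5-22, 10-2, 19-6, 23-14}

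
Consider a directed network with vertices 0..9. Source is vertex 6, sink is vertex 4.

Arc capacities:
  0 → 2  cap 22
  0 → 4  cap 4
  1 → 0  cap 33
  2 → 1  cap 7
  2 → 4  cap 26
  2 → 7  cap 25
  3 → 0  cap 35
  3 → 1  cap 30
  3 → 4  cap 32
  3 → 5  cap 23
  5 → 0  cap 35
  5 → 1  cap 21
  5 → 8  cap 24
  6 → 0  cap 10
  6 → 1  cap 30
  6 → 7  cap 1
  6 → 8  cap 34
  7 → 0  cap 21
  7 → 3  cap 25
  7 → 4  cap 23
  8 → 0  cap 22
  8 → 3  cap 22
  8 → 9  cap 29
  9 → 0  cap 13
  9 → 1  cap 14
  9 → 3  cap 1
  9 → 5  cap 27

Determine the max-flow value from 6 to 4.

Maximum flow value: 50

augment #1: 6→0→4 bottleneck 4, total now 4
augment #2: 6→7→4 bottleneck 1, total now 5
augment #3: 6→0→2→4 bottleneck 6, total now 11
augment #4: 6→8→3→4 bottleneck 22, total now 33
augment #5: 6→1→0→2→4 bottleneck 16, total now 49
augment #6: 6→8→9→3→4 bottleneck 1, total now 50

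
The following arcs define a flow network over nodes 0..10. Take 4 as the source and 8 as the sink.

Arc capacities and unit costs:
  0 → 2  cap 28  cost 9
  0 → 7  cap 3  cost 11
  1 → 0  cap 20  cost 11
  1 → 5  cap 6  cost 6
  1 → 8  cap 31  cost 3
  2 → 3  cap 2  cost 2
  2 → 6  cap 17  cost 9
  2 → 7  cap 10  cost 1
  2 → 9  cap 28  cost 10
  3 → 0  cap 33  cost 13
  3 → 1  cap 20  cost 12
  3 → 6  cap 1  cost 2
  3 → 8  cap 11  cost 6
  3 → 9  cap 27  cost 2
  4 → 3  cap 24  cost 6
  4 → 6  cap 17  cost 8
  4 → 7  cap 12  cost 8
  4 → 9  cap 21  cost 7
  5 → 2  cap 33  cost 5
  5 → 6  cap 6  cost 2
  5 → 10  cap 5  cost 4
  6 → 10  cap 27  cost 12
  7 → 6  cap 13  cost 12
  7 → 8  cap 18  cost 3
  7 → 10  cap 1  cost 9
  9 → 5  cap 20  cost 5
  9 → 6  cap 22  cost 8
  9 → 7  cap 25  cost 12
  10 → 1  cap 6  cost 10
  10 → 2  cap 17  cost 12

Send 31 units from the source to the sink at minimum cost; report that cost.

shortest-cost path #1: 4→7→8 push 12 @ unit cost 11 (adds 132)
shortest-cost path #2: 4→3→8 push 11 @ unit cost 12 (adds 132)
shortest-cost path #3: 4→3→1→8 push 8 @ unit cost 21 (adds 168)
total cost = 432

Minimum cost for 31 units: 432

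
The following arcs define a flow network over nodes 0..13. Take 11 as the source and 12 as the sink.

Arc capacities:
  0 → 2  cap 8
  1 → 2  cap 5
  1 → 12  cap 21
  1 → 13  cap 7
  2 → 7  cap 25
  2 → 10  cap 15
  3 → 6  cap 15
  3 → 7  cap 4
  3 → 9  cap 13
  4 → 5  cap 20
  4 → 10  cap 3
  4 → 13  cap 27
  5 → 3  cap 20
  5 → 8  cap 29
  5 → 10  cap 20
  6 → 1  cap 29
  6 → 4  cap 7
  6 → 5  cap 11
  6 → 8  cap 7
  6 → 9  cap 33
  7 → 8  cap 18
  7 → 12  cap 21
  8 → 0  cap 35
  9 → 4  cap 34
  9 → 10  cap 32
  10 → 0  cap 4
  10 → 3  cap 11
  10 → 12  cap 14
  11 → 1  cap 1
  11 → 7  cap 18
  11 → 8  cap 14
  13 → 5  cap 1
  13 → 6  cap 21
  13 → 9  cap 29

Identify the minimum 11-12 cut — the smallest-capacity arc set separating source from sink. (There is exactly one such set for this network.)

augment #1: 11→1→12 push 1
augment #2: 11→7→12 push 18
augment #3: 11→8→0→2→7→12 push 3
augment #4: 11→8→0→2→10→12 push 5
max flow = 27; residual-reachable set from 11 gives S-side
cut edges (S→T): {(0,2), (11,1), (11,7)} total cap 27

Min-cut arcs: {(0,2), (11,1), (11,7)} (total capacity 27)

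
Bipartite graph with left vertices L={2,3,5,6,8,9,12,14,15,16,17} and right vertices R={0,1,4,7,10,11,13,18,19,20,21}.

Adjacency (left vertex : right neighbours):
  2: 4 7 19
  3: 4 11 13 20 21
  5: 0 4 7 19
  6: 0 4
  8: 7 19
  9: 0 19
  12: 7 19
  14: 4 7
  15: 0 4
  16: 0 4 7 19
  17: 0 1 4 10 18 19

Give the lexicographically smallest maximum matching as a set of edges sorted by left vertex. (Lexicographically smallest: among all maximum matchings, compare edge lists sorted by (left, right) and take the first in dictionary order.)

|M| = 6 (so the lex-smallest maximum matching has 6 edges)
process left vertices in ascending order; for each, take the smallest-labelled available neighbour that still permits 6 edges overall, or leave it unmatched if none does
lex-smallest matching: {2-4, 3-11, 5-0, 8-7, 9-19, 17-1}

Lex-smallest maximum matching: {(2,4), (3,11), (5,0), (8,7), (9,19), (17,1)}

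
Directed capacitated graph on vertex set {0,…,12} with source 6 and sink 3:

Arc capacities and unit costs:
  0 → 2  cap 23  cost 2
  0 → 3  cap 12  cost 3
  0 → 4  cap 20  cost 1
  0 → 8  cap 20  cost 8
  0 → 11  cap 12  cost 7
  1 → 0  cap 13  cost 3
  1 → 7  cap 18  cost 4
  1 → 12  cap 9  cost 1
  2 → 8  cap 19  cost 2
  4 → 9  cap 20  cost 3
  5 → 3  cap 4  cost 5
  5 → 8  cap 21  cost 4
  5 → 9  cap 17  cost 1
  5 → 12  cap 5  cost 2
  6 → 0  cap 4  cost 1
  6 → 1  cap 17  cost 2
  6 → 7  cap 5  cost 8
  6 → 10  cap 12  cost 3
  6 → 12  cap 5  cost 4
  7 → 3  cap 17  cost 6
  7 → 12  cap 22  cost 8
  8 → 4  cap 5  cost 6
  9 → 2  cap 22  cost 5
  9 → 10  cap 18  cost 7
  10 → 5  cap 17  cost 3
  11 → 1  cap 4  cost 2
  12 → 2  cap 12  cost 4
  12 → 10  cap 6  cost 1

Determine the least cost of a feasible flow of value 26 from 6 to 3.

shortest-cost path #1: 6→0→3 push 4 @ unit cost 4 (adds 16)
shortest-cost path #2: 6→1→0→3 push 8 @ unit cost 8 (adds 64)
shortest-cost path #3: 6→10→5→3 push 4 @ unit cost 11 (adds 44)
shortest-cost path #4: 6→1→7→3 push 9 @ unit cost 12 (adds 108)
shortest-cost path #5: 6→7→3 push 1 @ unit cost 14 (adds 14)
total cost = 246

Minimum cost for 26 units: 246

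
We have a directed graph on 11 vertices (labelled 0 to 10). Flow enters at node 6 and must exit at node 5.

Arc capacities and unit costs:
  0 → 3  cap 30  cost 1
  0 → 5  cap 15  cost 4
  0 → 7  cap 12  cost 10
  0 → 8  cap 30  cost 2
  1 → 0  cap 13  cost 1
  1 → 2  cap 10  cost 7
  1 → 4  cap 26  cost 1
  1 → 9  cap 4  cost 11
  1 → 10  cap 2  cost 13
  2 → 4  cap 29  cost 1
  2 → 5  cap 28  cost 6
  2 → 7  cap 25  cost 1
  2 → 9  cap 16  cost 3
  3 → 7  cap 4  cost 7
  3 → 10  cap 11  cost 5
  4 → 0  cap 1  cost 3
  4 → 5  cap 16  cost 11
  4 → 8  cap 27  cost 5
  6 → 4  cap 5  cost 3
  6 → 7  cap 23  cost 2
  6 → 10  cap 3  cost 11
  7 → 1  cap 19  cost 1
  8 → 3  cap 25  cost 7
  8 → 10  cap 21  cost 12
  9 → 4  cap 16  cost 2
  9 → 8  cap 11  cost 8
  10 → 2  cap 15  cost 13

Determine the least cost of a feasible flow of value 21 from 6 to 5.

shortest-cost path #1: 6→7→1→0→5 push 13 @ unit cost 8 (adds 104)
shortest-cost path #2: 6→4→0→5 push 1 @ unit cost 10 (adds 10)
shortest-cost path #3: 6→4→5 push 4 @ unit cost 14 (adds 56)
shortest-cost path #4: 6→7→1→4→5 push 3 @ unit cost 15 (adds 45)
total cost = 215

Minimum cost for 21 units: 215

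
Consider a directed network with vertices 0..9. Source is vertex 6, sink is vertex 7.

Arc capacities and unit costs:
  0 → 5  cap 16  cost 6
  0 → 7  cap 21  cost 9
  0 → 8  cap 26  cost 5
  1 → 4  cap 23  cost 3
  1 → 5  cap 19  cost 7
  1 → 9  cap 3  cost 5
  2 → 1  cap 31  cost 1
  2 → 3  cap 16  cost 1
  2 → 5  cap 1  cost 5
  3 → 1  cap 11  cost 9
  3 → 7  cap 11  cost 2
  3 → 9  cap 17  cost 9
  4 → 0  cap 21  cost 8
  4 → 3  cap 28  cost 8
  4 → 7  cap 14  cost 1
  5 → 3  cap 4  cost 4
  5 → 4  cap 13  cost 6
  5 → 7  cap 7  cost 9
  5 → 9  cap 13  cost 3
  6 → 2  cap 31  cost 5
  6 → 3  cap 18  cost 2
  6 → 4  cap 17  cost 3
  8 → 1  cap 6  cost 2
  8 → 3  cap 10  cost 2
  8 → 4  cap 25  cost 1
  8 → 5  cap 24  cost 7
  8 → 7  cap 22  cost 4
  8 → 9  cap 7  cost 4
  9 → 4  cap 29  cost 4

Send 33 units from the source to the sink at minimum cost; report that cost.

Minimum cost for 33 units: 267

shortest-cost path #1: 6→3→7 push 11 @ unit cost 4 (adds 44)
shortest-cost path #2: 6→4→7 push 14 @ unit cost 4 (adds 56)
shortest-cost path #3: 6→2→5→7 push 1 @ unit cost 19 (adds 19)
shortest-cost path #4: 6→4→0→7 push 3 @ unit cost 20 (adds 60)
shortest-cost path #5: 6→2→1→5→7 push 4 @ unit cost 22 (adds 88)
total cost = 267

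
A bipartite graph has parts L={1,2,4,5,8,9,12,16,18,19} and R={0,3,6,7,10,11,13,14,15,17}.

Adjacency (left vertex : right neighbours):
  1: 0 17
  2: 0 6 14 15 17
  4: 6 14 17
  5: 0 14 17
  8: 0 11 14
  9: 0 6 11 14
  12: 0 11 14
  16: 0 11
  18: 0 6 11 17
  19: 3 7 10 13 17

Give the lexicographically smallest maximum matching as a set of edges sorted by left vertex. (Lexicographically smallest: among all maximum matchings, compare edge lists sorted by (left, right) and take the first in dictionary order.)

Lex-smallest maximum matching: {(1,0), (2,15), (4,6), (5,14), (8,11), (18,17), (19,3)}

|M| = 7 (so the lex-smallest maximum matching has 7 edges)
process left vertices in ascending order; for each, take the smallest-labelled available neighbour that still permits 7 edges overall, or leave it unmatched if none does
lex-smallest matching: {1-0, 2-15, 4-6, 5-14, 8-11, 18-17, 19-3}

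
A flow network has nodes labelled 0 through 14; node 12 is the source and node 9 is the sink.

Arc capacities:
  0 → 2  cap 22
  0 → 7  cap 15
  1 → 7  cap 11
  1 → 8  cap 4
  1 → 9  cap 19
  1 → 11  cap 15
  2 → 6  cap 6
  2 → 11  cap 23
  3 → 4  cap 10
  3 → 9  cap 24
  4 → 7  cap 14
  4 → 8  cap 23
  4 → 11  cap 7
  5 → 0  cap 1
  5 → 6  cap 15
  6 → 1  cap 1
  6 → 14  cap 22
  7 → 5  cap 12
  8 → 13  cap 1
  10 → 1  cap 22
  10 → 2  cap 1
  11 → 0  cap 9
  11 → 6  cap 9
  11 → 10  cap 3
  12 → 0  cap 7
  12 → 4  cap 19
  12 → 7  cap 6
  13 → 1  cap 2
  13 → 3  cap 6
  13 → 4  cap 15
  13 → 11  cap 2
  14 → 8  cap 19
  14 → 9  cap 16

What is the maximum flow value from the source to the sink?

augment #1: 12→0→2→6→1→9 bottleneck 1, total now 1
augment #2: 12→0→2→6→14→9 bottleneck 5, total now 6
augment #3: 12→4→8→13→1→9 bottleneck 1, total now 7
augment #4: 12→4→11→6→14→9 bottleneck 7, total now 14
augment #5: 12→7→5→6→14→9 bottleneck 4, total now 18
augment #6: 12→0→2→11→10→1→9 bottleneck 1, total now 19
augment #7: 12→7→5→6→11→10→1→9 bottleneck 2, total now 21

Maximum flow value: 21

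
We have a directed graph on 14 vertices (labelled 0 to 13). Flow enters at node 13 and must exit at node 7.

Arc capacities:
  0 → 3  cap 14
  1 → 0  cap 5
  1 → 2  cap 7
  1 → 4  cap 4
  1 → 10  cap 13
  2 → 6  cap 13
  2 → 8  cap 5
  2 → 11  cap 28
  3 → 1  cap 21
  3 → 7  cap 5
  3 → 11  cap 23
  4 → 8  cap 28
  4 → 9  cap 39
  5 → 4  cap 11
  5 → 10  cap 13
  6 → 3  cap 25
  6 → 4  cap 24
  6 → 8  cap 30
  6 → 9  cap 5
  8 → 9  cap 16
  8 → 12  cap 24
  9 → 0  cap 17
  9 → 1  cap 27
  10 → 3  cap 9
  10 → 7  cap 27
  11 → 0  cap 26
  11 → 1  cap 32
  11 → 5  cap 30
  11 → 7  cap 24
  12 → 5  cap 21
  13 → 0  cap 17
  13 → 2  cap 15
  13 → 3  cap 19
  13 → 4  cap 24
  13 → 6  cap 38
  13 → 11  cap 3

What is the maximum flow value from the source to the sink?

augment #1: 13→3→7 bottleneck 5, total now 5
augment #2: 13→11→7 bottleneck 3, total now 8
augment #3: 13→2→11→7 bottleneck 15, total now 23
augment #4: 13→3→11→7 bottleneck 6, total now 29
augment #5: 13→3→1→10→7 bottleneck 8, total now 37
augment #6: 13→0→3→1→10→7 bottleneck 5, total now 42
augment #7: 13→0→3→11→5→10→7 bottleneck 9, total now 51
augment #8: 13→4→8→12→5→10→7 bottleneck 4, total now 55

Maximum flow value: 55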